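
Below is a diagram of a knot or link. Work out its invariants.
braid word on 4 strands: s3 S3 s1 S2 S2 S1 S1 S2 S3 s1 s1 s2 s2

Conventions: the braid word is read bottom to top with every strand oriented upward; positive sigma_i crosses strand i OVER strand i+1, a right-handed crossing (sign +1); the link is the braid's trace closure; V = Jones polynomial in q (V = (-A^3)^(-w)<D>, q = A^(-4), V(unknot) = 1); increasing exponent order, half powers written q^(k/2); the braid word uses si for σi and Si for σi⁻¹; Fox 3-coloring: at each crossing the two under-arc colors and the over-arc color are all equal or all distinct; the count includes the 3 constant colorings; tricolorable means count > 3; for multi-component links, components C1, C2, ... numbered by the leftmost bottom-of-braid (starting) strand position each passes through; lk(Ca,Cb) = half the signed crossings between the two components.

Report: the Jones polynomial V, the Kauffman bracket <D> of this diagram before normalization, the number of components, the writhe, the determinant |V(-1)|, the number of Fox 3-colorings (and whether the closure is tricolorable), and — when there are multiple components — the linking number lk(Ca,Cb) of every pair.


V = -q^-3 + q^-2 - q^-1 + 3 - q + q^2 - q^3
<D> = A^-15 - A^-11 + A^-7 - 3A^-3 + A - A^5 + A^9 (w = -1)
1 component over 13 crossings, w = -1
27 Fox colorings among 3^13, |V(-1)| = 9: tricolorable
why: w = -1 (over 13 crossings) is diagram-only; (-A^3)^(1) removes it from V


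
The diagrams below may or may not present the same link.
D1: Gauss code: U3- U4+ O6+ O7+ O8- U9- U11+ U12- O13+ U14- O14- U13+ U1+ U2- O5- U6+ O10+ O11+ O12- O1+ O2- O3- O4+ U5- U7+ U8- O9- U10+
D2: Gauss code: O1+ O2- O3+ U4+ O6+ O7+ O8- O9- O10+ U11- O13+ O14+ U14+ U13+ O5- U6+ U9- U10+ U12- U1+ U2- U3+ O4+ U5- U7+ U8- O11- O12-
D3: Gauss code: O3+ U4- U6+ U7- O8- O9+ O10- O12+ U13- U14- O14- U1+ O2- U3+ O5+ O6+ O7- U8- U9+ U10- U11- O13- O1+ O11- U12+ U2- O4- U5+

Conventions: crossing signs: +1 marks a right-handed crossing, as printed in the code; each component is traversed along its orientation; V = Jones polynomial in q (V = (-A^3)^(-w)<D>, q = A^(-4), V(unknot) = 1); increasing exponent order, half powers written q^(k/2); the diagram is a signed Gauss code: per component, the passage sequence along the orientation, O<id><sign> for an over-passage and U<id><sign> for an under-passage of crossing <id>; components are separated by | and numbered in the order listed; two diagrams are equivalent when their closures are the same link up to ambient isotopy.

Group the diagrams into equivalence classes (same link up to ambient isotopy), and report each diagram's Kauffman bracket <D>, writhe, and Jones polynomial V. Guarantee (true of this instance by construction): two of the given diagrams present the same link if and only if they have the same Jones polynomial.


equivalence classes: {D1, D2, D3}
D1 (bracket A^-8 - A^-4 + 1 - A^4 + A^8; 14 crossings at w = 0): V = q^-2 - q^-1 + 1 - q + q^2
V(D2) = q^-2 - q^-1 + 1 - q + q^2  [14 crossings, <D> = A^-2 - A^2 + A^6 - A^10 + A^14, w = +2]
D3 (bracket A^-14 - A^-10 + A^-6 - A^-2 + A^2; 14 crossings at w = -2): V = q^-2 - q^-1 + 1 - q + q^2
key observation: one V(q) for all 3 diagrams — one class (guaranteed)


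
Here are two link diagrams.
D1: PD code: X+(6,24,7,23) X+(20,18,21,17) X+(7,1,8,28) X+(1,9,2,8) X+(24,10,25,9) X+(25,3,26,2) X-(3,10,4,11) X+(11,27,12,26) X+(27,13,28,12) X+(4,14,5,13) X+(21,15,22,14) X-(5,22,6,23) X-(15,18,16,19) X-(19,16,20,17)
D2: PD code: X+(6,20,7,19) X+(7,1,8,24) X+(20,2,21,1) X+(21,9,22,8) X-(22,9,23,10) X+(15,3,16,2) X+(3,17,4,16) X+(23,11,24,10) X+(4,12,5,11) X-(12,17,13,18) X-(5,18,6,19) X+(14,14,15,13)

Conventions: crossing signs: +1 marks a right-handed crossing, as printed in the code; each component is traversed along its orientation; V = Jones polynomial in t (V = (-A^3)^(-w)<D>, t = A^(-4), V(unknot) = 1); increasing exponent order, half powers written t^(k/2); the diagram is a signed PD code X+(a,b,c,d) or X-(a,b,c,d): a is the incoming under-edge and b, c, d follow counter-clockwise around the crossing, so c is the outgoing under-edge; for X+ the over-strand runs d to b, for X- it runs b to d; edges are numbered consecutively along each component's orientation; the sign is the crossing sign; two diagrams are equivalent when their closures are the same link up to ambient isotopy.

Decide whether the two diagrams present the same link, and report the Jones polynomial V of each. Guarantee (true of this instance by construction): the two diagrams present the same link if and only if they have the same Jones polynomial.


equivalent: no
V(D1) = t^2 + t^4 - t^5 + t^6 - t^7  (w +6, c 14, <D> = -A^-10 + A^-6 - A^-2 + A^2 + A^10)
V(D2) = t - t^2 + 2t^3 - t^4 + t^5 - t^6  (w +6, c 12, <D> = -A^-6 + A^-2 - A^2 + 2A^6 - A^10 + A^14)
why: V(t) takes 2 values over 2 diagrams, fixing the grouping


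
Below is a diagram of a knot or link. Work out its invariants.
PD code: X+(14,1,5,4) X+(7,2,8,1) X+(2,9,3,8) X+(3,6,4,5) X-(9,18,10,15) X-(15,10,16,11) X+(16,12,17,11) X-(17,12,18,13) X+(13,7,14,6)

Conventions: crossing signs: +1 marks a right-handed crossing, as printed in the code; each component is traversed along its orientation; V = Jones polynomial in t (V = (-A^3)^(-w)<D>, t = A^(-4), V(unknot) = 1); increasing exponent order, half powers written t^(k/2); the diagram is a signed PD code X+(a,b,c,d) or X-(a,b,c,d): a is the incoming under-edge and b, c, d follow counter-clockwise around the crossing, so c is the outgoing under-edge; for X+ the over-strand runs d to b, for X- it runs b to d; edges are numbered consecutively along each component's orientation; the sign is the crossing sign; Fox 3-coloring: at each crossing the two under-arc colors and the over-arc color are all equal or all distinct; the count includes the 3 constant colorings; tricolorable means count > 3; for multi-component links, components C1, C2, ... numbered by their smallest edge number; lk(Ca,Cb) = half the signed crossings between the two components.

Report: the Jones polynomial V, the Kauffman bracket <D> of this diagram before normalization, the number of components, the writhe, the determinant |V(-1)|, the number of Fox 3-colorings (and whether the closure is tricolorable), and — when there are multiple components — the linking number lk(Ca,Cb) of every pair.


Jones polynomial: V(t) = t^-1 + 2t - t^2 + 2t^3 - t^4 + t^5
<D> = -A^-11 + A^-7 - 2A^-3 + A - 2A^5 - A^13; writhe +3
components 3, writhe +3 (9 crossings)
linking number lk(C1,C2) = +2
lk(C1,C3): 0
lk(C2,C3) = -1
3-colorings: 3 of 3^9, det 8 — not tricolorable
note: the 3 component pairs carry total linking +1


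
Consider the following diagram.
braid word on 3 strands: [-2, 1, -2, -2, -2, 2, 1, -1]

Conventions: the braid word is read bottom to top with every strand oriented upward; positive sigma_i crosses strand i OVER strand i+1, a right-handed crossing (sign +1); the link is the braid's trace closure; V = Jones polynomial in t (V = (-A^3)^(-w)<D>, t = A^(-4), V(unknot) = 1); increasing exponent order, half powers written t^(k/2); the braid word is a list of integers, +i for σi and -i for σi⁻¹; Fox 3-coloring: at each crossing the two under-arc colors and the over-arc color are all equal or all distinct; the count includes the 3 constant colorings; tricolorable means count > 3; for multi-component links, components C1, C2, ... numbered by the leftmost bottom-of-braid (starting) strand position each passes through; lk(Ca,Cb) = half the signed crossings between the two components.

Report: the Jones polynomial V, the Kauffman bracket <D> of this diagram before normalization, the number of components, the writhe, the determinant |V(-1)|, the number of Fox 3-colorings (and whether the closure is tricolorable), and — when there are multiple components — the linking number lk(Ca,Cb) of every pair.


V = -t^-4 + t^-3 + t^-1
<D> = A^-2 + A^6 - A^10 (w = -2)
1 component over 8 crossings, w = -2
9 Fox colorings among 3^8, |V(-1)| = 3: tricolorable
why: the span of V is 3, forcing >= 3 crossings in any diagram


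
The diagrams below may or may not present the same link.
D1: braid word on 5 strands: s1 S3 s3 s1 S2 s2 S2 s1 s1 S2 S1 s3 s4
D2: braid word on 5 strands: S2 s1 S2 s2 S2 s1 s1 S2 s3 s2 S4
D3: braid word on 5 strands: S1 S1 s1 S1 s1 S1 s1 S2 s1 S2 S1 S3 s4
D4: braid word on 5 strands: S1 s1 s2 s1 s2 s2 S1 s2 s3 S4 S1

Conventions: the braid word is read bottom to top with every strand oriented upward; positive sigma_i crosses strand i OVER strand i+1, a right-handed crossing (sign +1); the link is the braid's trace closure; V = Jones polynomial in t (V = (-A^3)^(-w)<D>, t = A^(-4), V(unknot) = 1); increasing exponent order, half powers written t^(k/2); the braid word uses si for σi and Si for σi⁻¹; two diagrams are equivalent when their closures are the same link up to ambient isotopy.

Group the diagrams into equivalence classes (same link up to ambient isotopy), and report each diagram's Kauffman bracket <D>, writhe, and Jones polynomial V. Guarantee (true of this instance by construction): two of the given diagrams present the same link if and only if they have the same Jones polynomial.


grouping into links: {D1, D2} | {D3} | {D4}
V(D1) = -t^(-3/2) + t^(-1/2) - 2t^(1/2) + t^(3/2) - 2t^(5/2) + t^(7/2)  (w +3, c 13, <D> = -A^-5 + 2A^-1 - A^3 + 2A^7 - A^11 + A^15)
D2 (bracket -A^-11 + 2A^-7 - A^-3 + 2A - A^5 + A^9; 11 crossings at w = +1): V = -t^(-3/2) + t^(-1/2) - 2t^(1/2) + t^(3/2) - 2t^(5/2) + t^(7/2)
D3 (bracket A^-7 - A^-3 + A + A^9; 13 crossings at w = -3): V = -t^(-9/2) - t^(-5/2) + t^(-3/2) - t^(-1/2)
D4 (bracket A^-1 + A^7; 11 crossings at w = +3): V = -t^(1/2) - t^(5/2)
key observation: comparing 4 Jones polynomials yields 3 groups


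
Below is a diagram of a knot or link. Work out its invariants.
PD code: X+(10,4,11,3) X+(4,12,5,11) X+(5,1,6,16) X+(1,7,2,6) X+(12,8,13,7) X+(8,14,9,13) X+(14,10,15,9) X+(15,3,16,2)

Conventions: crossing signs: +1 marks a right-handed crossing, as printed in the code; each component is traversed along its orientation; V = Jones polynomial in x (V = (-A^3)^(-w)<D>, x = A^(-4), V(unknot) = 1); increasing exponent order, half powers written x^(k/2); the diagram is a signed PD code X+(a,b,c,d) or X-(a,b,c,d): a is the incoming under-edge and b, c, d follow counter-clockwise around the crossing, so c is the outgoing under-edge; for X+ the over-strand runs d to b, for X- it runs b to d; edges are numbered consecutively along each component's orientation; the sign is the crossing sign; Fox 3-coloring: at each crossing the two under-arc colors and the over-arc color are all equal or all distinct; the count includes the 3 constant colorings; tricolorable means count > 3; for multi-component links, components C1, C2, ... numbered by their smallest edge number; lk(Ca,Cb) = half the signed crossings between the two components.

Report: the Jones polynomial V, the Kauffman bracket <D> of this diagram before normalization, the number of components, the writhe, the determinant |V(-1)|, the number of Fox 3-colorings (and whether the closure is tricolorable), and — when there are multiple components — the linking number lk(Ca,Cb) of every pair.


V = x^3 + x^5 - x^8
<D> = -A^-8 + A^4 + A^12 (w = +8)
1 component over 8 crossings, w = +8
9 Fox colorings among 3^8, |V(-1)| = 3: tricolorable
why: det 3 = |V(-1)|; divisible by 3, so tricolorable


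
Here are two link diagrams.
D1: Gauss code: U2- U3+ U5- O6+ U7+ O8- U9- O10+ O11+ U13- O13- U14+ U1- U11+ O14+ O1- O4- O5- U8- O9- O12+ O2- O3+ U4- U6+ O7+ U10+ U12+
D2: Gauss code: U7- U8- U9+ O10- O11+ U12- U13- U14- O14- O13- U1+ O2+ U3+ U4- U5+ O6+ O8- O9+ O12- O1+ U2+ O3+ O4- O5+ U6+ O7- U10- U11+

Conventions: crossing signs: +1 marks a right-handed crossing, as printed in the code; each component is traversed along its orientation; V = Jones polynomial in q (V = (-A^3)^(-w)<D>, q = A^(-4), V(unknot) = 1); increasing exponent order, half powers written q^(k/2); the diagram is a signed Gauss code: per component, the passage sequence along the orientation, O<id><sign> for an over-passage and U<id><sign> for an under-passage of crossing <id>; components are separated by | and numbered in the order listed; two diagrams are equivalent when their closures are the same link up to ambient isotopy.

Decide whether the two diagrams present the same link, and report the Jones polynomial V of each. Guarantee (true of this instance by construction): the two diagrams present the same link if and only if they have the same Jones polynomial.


equivalent: no
V(D1) = -q^-3 + q^-2 - q^-1 + 3 - q + q^2 - q^3  (w 0, c 14, <D> = -A^-12 + A^-8 - A^-4 + 3 - A^4 + A^8 - A^12)
D2 (bracket -A^-16 + A^-12 + A^-4; 14 crossings at w = 0): V = q + q^3 - q^4
why: comparing 2 Jones polynomials yields 2 groups


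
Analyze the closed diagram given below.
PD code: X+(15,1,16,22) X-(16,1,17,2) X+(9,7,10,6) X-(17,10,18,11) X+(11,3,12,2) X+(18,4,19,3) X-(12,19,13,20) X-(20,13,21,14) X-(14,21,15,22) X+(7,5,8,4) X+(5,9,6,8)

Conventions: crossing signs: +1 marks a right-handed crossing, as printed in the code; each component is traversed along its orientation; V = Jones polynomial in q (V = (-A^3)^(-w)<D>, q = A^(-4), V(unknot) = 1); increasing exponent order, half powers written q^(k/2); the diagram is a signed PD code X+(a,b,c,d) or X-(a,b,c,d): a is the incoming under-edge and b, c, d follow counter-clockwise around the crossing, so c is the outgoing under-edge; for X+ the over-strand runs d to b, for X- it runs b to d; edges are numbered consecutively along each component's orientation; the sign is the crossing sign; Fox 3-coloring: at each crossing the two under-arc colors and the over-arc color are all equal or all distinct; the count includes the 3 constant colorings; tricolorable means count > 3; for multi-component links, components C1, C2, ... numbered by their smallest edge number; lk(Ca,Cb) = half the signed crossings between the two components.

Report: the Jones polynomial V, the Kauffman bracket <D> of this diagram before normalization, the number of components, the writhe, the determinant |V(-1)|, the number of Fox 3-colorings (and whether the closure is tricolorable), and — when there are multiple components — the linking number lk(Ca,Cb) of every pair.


V(q) = -q^-3 + q^-2 - q^-1 + 3 - q + q^2 - q^3
bracket: A^-9 - A^-5 + A^-1 - 3A^3 + A^7 - A^11 + A^15, w = +1
1 component, writhe +1, over 11 crossings
det 9, colorings 27 of 3^11 — tricolorable
observation: det 9 = |V(-1)|; divisible by 3, so tricolorable


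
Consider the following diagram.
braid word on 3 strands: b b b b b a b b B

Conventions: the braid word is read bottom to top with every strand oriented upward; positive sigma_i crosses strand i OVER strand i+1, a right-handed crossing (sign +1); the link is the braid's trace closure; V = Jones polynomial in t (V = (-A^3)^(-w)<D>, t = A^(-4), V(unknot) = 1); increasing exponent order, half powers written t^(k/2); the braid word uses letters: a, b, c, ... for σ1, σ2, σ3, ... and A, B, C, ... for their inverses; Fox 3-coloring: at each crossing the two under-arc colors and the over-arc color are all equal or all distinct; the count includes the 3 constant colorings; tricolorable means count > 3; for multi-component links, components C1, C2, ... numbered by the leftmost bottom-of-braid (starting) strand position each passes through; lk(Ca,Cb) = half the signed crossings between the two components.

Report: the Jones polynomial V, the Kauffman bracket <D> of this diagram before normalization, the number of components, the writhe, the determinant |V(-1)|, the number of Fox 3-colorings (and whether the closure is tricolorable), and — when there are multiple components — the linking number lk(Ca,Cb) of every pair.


V = -t^(5/2) - t^(9/2) + t^(11/2) - t^(13/2) + t^(15/2) - t^(17/2)
<D> = A^-13 - A^-9 + A^-5 - A^-1 + A^3 + A^11 (w = +7)
2 components over 9 crossings, w = +7
lk(C1,C2): +3
9 Fox colorings among 3^9, |V(-1)| = 6: tricolorable
why: the 1 component pair carries total linking +3


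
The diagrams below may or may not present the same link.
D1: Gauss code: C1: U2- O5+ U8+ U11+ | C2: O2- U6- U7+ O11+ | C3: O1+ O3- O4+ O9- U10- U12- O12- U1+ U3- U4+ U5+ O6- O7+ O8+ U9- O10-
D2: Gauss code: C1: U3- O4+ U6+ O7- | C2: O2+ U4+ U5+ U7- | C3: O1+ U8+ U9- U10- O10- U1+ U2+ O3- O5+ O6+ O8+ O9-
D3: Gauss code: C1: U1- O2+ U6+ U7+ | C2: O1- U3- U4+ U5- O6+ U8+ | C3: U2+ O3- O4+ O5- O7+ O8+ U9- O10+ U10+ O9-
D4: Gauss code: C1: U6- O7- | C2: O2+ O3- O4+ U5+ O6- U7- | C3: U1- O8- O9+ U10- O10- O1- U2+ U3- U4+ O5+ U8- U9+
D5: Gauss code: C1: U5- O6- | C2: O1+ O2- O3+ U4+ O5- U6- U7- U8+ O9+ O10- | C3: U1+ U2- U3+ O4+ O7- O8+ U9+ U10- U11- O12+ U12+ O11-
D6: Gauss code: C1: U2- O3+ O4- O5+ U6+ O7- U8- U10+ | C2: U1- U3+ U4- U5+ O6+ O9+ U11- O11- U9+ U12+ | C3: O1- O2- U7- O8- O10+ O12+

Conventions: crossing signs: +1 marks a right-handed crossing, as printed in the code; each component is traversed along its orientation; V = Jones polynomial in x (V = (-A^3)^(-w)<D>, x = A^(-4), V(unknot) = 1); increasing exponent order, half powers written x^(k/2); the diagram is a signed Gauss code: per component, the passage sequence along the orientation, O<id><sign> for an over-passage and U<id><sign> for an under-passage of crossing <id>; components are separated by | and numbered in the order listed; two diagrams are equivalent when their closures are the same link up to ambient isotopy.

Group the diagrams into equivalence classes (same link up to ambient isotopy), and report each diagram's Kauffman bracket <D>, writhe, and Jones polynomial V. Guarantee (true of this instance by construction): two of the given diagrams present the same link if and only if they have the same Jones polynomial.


classes: {D1, D2, D3} | {D4, D5, D6}
V(D1) = 1 + x + x^2 + x^3  [12 crossings, <D> = A^-12 + A^-8 + A^-4 + 1, w = 0]
V(D2) = 1 + x + x^2 + x^3  [10 crossings, <D> = A^-6 + A^-2 + A^2 + A^6, w = +2]
V(D3) = 1 + x + x^2 + x^3  (w +2, c 10, <D> = A^-6 + A^-2 + A^2 + A^6)
V(D4) = x^-2 + 2 + x^2  [10 crossings, <D> = A^-14 + 2A^-6 + A^2, w = -2]
V(D5) = x^-2 + 2 + x^2  [12 crossings, <D> = A^-8 + 2 + A^8, w = 0]
V(D6) = x^-2 + 2 + x^2  (w 0, c 12, <D> = A^-8 + 2 + A^8)
insight: 2 classes among 6 diagrams; unequal V(x) rules out equality


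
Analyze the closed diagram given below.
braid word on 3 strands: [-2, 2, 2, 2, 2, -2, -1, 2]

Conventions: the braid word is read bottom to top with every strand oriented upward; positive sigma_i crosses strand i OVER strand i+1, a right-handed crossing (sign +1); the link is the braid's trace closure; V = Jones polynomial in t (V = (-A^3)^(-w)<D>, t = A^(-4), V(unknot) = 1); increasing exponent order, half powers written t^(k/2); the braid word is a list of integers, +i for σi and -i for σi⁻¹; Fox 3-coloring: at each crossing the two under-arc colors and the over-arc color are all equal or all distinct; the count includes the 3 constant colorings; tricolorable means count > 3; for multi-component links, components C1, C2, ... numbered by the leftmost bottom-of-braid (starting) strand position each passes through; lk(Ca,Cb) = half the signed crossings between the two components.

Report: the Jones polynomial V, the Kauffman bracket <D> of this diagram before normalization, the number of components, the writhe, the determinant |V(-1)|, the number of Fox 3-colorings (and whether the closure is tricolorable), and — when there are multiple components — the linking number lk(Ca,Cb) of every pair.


Jones polynomial: V(t) = t + t^3 - t^4
<D> = -A^-10 + A^-6 + A^2; writhe +2
components 1, writhe +2 (8 crossings)
3-colorings: 9 of 3^8, det 3 — tricolorable
note: w = +2 (over 8 crossings) is diagram-only; (-A^3)^(-2) removes it from V


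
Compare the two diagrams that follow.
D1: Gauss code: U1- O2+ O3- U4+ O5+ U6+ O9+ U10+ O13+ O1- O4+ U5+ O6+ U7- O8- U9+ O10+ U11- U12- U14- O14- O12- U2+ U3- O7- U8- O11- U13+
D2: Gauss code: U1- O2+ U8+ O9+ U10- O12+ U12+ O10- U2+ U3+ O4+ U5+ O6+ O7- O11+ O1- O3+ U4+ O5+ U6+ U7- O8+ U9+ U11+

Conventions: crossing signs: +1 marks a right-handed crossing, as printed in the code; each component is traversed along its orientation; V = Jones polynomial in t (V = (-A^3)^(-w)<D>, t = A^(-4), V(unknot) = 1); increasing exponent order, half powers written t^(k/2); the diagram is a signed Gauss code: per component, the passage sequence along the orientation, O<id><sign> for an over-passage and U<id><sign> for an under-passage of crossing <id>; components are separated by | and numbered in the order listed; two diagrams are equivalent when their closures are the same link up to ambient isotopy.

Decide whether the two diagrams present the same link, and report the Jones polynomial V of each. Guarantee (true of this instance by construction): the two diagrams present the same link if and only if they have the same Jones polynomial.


equivalent: no
D1 (bracket -A^-24 + 2A^-20 - 4A^-16 + 5A^-12 - 4A^-8 + 5A^-4 - 3 + 2A^4 - A^8; 14 crossings at w = 0): V = -t^-2 + 2t^-1 - 3 + 5t - 4t^2 + 5t^3 - 4t^4 + 2t^5 - t^6
V(D2) = t^2 + 2t^4 - 2t^5 + t^6 - 2t^7 + t^8  [12 crossings, <D> = A^-14 - 2A^-10 + A^-6 - 2A^-2 + 2A^2 + A^10, w = +6]
observation: V(t) takes 2 values over 2 diagrams, fixing the grouping


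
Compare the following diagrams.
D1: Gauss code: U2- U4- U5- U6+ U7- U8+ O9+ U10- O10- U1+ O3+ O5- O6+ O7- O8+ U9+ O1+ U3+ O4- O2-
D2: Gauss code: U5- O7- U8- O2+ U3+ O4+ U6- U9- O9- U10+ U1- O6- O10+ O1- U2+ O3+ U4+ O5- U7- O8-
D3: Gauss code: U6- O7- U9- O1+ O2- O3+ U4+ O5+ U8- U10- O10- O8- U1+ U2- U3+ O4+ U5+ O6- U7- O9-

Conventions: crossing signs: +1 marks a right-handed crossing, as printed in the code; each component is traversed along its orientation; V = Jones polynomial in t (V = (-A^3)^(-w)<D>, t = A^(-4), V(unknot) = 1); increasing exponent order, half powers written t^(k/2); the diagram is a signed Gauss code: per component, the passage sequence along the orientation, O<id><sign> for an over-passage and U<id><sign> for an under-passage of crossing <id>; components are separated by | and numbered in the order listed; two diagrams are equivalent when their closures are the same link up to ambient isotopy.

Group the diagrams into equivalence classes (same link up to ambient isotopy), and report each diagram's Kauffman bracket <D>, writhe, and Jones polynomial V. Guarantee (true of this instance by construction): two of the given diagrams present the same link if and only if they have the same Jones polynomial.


grouping into links: {D1} | {D2, D3}
V(D1) = t + t^3 - t^4  (w 0, c 10, <D> = -A^-16 + A^-12 + A^-4)
V(D2) = -t^-3 + t^-2 - t^-1 + 3 - t + t^2 - t^3  [10 crossings, <D> = -A^-18 + A^-14 - A^-10 + 3A^-6 - A^-2 + A^2 - A^6, w = -2]
D3 (bracket -A^-18 + A^-14 - A^-10 + 3A^-6 - A^-2 + A^2 - A^6; 10 crossings at w = -2): V = -t^-3 + t^-2 - t^-1 + 3 - t + t^2 - t^3
why: 2 values of V(t) split the 3 diagrams


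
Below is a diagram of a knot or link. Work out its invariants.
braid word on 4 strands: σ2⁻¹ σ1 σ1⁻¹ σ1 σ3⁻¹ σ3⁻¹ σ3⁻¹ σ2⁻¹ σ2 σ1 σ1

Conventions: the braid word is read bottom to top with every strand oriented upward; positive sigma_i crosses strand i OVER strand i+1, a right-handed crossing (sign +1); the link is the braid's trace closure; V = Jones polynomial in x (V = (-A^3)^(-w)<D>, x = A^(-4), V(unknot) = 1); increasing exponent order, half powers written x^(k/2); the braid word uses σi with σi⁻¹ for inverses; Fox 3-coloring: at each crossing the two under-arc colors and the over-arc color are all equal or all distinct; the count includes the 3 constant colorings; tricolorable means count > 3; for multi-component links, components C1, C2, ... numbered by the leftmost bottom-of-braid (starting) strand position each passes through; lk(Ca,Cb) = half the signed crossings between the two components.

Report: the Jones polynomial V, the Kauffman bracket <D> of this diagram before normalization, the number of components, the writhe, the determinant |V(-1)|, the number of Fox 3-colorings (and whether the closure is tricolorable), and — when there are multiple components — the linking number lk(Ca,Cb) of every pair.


V = -x^-3 + x^-2 - x^-1 + 3 - x + x^2 - x^3
<D> = A^-15 - A^-11 + A^-7 - 3A^-3 + A - A^5 + A^9 (w = -1)
1 component over 11 crossings, w = -1
27 Fox colorings among 3^11, |V(-1)| = 9: tricolorable
why: V spans 6 powers of x: at least 6 crossings in any diagram


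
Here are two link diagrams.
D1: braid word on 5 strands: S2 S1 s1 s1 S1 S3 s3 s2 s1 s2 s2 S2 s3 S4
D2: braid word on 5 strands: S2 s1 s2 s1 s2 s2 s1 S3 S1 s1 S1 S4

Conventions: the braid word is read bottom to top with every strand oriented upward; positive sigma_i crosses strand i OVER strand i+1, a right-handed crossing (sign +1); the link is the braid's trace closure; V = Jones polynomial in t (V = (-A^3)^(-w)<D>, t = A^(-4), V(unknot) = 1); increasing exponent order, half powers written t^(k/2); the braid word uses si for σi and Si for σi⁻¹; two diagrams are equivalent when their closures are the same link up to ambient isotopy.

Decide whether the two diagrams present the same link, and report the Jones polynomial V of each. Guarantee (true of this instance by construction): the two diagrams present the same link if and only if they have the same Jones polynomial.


equivalent: no
V(D1) = 1  (w +2, c 14, <D> = A^6)
V(D2) = t + t^3 - t^4  (w +2, c 12, <D> = -A^-10 + A^-6 + A^2)
why: 2 values of V(t) split the 2 diagrams


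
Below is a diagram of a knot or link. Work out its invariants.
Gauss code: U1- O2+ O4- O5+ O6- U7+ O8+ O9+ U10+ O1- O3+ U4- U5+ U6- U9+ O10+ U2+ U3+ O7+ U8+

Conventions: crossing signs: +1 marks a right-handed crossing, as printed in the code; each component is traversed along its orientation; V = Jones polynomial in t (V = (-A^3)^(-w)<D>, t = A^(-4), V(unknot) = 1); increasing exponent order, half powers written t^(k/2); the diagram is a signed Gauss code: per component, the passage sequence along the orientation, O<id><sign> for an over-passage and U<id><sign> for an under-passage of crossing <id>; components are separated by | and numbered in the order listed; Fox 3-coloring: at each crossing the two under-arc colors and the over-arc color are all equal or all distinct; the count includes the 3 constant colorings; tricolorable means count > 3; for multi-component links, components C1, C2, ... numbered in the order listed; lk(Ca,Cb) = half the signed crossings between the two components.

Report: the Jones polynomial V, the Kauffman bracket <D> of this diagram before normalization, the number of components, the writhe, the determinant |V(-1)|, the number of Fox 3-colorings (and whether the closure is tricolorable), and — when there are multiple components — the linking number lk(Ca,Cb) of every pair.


Jones polynomial: V(t) = 2t - 2t^2 + 3t^3 - 3t^4 + 2t^5 - 2t^6 + t^7
<D> = A^-16 - 2A^-12 + 2A^-8 - 3A^-4 + 3 - 2A^4 + 2A^8; writhe +4
components 1, writhe +4 (10 crossings)
3-colorings: 9 of 3^10, det 15 — tricolorable
note: |V(-1)| = 15: so tricolorable, since 3 divides 15


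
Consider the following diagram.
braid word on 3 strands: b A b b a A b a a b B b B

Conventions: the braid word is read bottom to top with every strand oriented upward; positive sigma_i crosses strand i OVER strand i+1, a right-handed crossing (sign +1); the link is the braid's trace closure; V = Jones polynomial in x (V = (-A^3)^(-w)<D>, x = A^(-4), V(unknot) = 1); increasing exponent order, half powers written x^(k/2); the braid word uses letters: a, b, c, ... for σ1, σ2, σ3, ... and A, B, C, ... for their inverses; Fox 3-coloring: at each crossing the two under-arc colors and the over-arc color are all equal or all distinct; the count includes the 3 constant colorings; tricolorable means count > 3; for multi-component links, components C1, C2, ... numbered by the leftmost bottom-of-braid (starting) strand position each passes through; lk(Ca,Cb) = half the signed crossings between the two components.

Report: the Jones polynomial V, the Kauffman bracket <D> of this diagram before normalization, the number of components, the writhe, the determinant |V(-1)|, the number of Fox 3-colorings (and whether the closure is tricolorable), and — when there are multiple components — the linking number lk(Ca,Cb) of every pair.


Jones polynomial: V(x) = -x^(3/2) + x^(5/2) - 2x^(7/2) + 2x^(9/2) - 2x^(11/2) + x^(13/2) - x^(15/2)
<D> = A^-15 - A^-11 + 2A^-7 - 2A^-3 + 2A - A^5 + A^9; writhe +5
components 2, writhe +5 (13 crossings)
linking number lk(C1,C2) = +3
3-colorings: 3 of 3^13, det 10 — not tricolorable
note: the 1 component pair carries total linking +3


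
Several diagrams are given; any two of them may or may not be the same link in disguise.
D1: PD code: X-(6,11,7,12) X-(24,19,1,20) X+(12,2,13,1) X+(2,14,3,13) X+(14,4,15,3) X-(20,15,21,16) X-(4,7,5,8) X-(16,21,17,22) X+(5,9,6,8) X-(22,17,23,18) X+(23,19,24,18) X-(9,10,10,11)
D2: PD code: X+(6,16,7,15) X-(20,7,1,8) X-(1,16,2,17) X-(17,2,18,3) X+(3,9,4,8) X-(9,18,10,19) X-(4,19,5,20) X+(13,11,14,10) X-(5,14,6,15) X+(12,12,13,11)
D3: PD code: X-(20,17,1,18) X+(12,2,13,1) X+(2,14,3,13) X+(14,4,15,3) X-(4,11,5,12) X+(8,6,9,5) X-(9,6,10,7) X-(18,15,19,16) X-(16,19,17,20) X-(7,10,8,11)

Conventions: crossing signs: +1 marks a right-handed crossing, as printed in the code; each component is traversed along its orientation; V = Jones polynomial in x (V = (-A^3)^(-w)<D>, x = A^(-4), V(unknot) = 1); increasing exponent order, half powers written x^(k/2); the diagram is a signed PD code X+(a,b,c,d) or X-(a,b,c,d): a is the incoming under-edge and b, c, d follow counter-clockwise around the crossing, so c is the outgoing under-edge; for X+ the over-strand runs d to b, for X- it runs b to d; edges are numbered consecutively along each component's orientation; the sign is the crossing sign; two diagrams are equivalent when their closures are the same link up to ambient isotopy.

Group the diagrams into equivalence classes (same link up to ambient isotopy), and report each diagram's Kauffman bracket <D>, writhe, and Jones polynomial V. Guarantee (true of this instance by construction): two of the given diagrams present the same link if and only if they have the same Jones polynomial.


classes: {D1, D3} | {D2}
V(D1) = -x^-3 + x^-2 - x^-1 + 3 - x + x^2 - x^3  [12 crossings, <D> = -A^-18 + A^-14 - A^-10 + 3A^-6 - A^-2 + A^2 - A^6, w = -2]
D2 (bracket A^-2 - A^2 + 2A^6 - A^10 + A^14 - A^18; 10 crossings at w = -2): V = -x^-6 + x^-5 - x^-4 + 2x^-3 - x^-2 + x^-1
V(D3) = -x^-3 + x^-2 - x^-1 + 3 - x + x^2 - x^3  (w -2, c 10, <D> = -A^-18 + A^-14 - A^-10 + 3A^-6 - A^-2 + A^2 - A^6)
insight: comparing 3 Jones polynomials yields 2 groups


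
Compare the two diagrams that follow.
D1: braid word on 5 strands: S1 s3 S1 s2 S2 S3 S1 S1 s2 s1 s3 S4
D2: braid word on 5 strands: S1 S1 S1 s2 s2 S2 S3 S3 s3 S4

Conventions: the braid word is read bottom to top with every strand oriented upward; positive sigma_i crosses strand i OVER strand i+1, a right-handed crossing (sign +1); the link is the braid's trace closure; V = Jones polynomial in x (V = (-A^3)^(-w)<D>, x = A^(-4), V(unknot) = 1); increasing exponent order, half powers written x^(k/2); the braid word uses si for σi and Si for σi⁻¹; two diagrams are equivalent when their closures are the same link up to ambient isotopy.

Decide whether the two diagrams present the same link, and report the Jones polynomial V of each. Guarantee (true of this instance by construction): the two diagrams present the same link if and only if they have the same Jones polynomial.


equivalent: yes
V(D1) = -x^-4 + x^-3 + x^-1  (w -2, c 12, <D> = A^-2 + A^6 - A^10)
V(D2) = -x^-4 + x^-3 + x^-1  [10 crossings, <D> = A^-8 + 1 - A^4, w = -4]
key observation: one V(x) for all 2 diagrams — one class (guaranteed)


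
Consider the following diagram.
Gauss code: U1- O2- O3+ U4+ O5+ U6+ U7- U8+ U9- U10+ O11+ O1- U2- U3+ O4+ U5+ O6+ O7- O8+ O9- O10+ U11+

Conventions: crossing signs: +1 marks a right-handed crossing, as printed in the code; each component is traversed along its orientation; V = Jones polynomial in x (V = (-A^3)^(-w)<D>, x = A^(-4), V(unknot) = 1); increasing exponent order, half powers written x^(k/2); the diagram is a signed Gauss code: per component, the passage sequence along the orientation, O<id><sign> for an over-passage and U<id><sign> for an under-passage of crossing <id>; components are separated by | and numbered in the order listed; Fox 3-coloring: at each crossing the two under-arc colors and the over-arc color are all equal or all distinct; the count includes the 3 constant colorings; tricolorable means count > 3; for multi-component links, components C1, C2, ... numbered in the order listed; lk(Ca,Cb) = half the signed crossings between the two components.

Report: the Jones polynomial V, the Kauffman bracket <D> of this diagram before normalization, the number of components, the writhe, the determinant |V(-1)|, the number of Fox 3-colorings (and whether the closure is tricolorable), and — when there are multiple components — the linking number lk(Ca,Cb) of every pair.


Jones polynomial: V(x) = x + x^3 - x^4
<D> = A^-7 - A^-3 - A^5; writhe +3
components 1, writhe +3 (11 crossings)
3-colorings: 9 of 3^11, det 3 — tricolorable
note: det 3 = |V(-1)|; divisible by 3, so tricolorable


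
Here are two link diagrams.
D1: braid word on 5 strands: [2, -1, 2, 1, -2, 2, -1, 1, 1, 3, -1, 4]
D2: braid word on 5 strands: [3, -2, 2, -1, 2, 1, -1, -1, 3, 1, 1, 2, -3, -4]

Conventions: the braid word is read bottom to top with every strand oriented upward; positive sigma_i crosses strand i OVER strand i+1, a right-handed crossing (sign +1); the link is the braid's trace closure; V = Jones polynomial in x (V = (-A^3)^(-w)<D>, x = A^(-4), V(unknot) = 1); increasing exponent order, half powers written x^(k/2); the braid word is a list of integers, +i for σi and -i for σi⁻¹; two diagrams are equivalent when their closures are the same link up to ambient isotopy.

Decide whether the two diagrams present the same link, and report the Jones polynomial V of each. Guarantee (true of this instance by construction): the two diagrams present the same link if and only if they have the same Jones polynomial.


equivalent: yes
D1 (bracket A^12; 12 crossings at w = +4): V = 1
V(D2) = 1  (w +2, c 14, <D> = A^6)
key observation: from 12 to 14 crossings by R-moves: one link, two diagrams


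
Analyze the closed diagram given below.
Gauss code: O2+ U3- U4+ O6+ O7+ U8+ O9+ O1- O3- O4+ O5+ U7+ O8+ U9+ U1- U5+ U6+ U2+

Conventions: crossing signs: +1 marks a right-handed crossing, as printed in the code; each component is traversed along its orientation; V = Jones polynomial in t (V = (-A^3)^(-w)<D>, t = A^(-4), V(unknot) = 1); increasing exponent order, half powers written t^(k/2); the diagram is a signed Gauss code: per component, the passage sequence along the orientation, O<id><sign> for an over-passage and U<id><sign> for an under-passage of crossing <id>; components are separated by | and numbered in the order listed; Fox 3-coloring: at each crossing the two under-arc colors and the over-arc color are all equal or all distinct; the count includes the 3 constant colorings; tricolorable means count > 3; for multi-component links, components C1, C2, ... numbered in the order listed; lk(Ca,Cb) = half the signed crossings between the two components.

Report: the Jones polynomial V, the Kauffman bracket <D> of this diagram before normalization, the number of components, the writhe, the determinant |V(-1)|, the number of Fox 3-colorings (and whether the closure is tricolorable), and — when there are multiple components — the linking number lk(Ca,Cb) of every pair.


Jones polynomial: V(t) = t + t^3 - t^4
<D> = A^-1 - A^3 - A^11; writhe +5
components 1, writhe +5 (9 crossings)
3-colorings: 9 of 3^9, det 3 — tricolorable
note: the span of V is 3, forcing >= 3 crossings in any diagram


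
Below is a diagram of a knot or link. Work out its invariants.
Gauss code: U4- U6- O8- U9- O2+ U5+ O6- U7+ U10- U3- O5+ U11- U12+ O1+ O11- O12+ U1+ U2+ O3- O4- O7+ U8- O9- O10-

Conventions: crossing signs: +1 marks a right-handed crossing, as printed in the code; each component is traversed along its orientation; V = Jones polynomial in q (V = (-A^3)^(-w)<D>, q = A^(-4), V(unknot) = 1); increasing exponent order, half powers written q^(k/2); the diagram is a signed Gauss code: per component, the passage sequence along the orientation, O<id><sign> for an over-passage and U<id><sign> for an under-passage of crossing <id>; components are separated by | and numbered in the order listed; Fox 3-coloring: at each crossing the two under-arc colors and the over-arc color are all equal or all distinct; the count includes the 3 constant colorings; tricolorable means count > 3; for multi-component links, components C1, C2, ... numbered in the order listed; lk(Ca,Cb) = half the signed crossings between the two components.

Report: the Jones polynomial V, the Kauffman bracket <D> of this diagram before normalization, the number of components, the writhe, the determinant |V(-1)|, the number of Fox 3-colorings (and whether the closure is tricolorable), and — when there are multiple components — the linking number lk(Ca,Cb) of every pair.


V = -q^-6 + 2q^-5 - 3q^-4 + 4q^-3 - 3q^-2 + 3q^-1 - 2 + q
<D> = A^-10 - 2A^-6 + 3A^-2 - 3A^2 + 4A^6 - 3A^10 + 2A^14 - A^18 (w = -2)
1 component over 12 crossings, w = -2
3 Fox colorings among 3^12, |V(-1)| = 19: not tricolorable
why: V spans 7 powers of q: at least 7 crossings in any diagram


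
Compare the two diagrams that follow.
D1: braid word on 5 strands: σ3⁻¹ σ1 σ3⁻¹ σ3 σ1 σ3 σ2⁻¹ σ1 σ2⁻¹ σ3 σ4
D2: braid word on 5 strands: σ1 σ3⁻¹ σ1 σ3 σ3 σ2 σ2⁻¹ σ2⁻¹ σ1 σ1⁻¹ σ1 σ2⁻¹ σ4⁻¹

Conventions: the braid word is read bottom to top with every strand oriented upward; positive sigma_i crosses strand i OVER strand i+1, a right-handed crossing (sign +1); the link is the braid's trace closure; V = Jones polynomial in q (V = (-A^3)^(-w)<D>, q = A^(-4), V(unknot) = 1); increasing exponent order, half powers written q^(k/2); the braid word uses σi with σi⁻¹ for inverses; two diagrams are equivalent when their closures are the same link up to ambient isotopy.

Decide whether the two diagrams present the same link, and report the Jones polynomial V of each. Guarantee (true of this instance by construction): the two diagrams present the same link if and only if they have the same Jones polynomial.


equivalent: yes
D1 (bracket -A^-5 + 2A^-1 - A^3 + 2A^7 - A^11 + A^15; 11 crossings at w = +3): V = -q^(-3/2) + q^(-1/2) - 2q^(1/2) + q^(3/2) - 2q^(5/2) + q^(7/2)
V(D2) = -q^(-3/2) + q^(-1/2) - 2q^(1/2) + q^(3/2) - 2q^(5/2) + q^(7/2)  [13 crossings, <D> = -A^-11 + 2A^-7 - A^-3 + 2A - A^5 + A^9, w = +1]
observation: all 2 diagrams share one V(q), hence one class


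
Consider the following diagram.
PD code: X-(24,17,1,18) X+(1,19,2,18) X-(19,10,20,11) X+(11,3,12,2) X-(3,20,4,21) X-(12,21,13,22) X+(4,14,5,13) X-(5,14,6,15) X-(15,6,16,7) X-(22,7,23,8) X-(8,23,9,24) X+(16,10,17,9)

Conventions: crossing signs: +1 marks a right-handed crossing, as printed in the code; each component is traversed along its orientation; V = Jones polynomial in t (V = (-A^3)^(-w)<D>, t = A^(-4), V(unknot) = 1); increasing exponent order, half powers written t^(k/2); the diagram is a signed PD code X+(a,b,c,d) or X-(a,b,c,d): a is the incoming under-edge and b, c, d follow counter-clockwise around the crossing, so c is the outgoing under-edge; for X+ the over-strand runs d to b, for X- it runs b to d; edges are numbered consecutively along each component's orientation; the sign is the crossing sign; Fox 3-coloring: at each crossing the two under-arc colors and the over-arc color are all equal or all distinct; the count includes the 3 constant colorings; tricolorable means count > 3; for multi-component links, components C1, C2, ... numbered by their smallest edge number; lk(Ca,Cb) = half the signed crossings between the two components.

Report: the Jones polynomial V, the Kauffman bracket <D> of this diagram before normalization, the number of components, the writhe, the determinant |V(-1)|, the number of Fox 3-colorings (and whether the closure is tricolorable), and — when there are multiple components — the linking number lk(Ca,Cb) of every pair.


V(t) = -t^-4 + t^-3 + t^-1
bracket: A^-8 + 1 - A^4, w = -4
1 component, writhe -4, over 12 crossings
det 3, colorings 9 of 3^12 — tricolorable
observation: w = -4 (over 12 crossings) is diagram-only; (-A^3)^(4) removes it from V
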